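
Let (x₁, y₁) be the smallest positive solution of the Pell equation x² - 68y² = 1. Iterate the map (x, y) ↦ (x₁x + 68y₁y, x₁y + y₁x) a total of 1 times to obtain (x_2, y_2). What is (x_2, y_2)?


Step 1: Find the fundamental solution (x₁, y₁) of x² - 68y² = 1.
  Expand √68 as a continued fraction. a₀ = ⌊√68⌋ = 8; iterate m_{k+1} = d_k·a_k − m_k, d_{k+1} = (68 − m_{k+1}²)/d_k, a_{k+1} = ⌊(a₀ + m_{k+1})/d_{k+1}⌋ (starting m₀ = 0, d₀ = 1), with convergents p_k = a_k·p_{k-1} + p_{k-2}, q_k = a_k·q_{k-1} + q_{k-2} (p₋₁ = 1, q₋₁ = 0):
  k = 0: a₀ = 8; p₀/q₀ = 8/1; p₀² − 68·q₀² = 64 − 68 = -4.
  k = 1: m = 8, d = 4, a = ⌊(8 + 8)/4⌋ = 4; p/q = (4·8 + 1)/(4·1 + 0) = 33/4; p² − 68·q² = 1089 − 1088 = 1.
  The first convergent with p² − 68·q² = 1 gives the fundamental solution (x₁, y₁) = (33, 4).
Step 2: Apply the recurrence (x_{n+1}, y_{n+1}) = (x₁x_n + 68y₁y_n, x₁y_n + y₁x_n) repeatedly.
  From (x_1, y_1) = (33, 4): x_2 = 33·33 + 68·4·4 = 2177; y_2 = 33·4 + 4·33 = 264.
Step 3: Verify x_2² - 68·y_2² = 4739329 - 4739328 = 1 (should be 1). ✓

(x_1, y_1) = (33, 4); (x_2, y_2) = (2177, 264).


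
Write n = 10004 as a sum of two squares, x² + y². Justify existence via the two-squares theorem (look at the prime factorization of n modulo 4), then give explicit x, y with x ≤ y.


Step 1: Factor n = 10004 = 2^2 · 41 · 61.
Step 2: Check the mod-4 condition on each prime factor: 2 = 2 (special); 41 ≡ 1 (mod 4), exponent 1; 61 ≡ 1 (mod 4), exponent 1.
All primes ≡ 3 (mod 4) appear to even exponent (or don't appear), so by the two-squares theorem n IS expressible as a sum of two squares.
Step 3: Build a representation. Group n = k² · m with k = 2 and m = 41 · 61 = 2501 (a product of primes ≡ 1 (mod 4)); a representation of m scales to one of n via (k·x)² + (k·y)² = k²(x² + y²). Each prime p ≡ 1 (mod 4) is itself a sum of two squares; find a² by testing p − a² for a perfect square:
  41: 41 − 1² = 40, 41 − 2² = 37, 41 − 3² = 32, 41 − 4² = 25 = 5² ⇒ 41 = 4² + 5².
  61: 61 − 1² = 60, 61 − 2² = 57, 61 − 3² = 52, 61 − 4² = 45, 61 − 5² = 36 = 6² ⇒ 61 = 5² + 6².
  Combine using the Brahmagupta–Fibonacci identity (a² + b²)(c² + d²) = (ac − bd)² + (ad + bc)² = (ac + bd)² + (ad − bc)²:
  41 · 61 = 2501: from (4² + 5²)(5² + 6²), take (4·5 − 5·6, 4·6 + 5·5) = (20 − 30, 24 + 25) = (-10, 49); dropping signs (only squares matter) gives (10, 49); check 10² + 49² = 100 + 2401 = 2501 ✓.
  Scale by k = 2: (2·10, 2·49) = (20, 98).
Step 4: Order so x ≤ y and verify: 20² + 98² = 400 + 9604 = 10004 = n. ✓

n = 10004 = 20² + 98² (one valid representation with x ≤ y).


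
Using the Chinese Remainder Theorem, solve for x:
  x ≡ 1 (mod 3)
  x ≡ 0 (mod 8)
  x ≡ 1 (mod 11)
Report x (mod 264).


Moduli 3, 8, 11 are pairwise coprime; by CRT there is a unique solution modulo M = 3 · 8 · 11 = 264.
Solve pairwise, accumulating the modulus:
  Start with x ≡ 1 (mod 3).
  Combine with x ≡ 0 (mod 8): since gcd(3, 8) = 1, we get a unique residue mod 24.
    Write x = 1 + 3·t and substitute into x ≡ 0 (mod 8): 3·t ≡ 0 − 1 = -1 (mod 8).
    Reduce coefficients mod 8: 3·t ≡ 7 (mod 8).
    The inverse of 3 mod 8 is 3 (since 3·3 = 9 = 1·8 + 1), so t ≡ 3·7 = 21 ≡ 5 (mod 8).
    Then x = 1 + 3·5 = 16, valid modulo lcm(3, 8) = 24: x ≡ 16 (mod 24).
  Combine with x ≡ 1 (mod 11): since gcd(24, 11) = 1, we get a unique residue mod 264.
    Write x = 16 + 24·t and substitute into x ≡ 1 (mod 11): 24·t ≡ 1 − 16 = -15 (mod 11).
    Reduce coefficients mod 11: 2·t ≡ 7 (mod 11).
    The inverse of 2 mod 11 is 6 (since 2·6 = 12 = 1·11 + 1), so t ≡ 6·7 = 42 ≡ 9 (mod 11).
    Then x = 16 + 24·9 = 232, valid modulo lcm(24, 11) = 264: x ≡ 232 (mod 264).
Verify: 232 mod 3 = 1 ✓, 232 mod 8 = 0 ✓, 232 mod 11 = 1 ✓.

x ≡ 232 (mod 264).


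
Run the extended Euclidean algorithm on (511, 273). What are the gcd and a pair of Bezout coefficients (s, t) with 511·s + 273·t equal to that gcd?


Euclidean algorithm on (511, 273) — divide until remainder is 0:
  511 = 1 · 273 + 238
  273 = 1 · 238 + 35
  238 = 6 · 35 + 28
  35 = 1 · 28 + 7
  28 = 4 · 7 + 0
gcd(511, 273) = 7.
Track Bezout coefficients alongside the remainders: start with r₀ = 511 = a·1 + b·0 (s = 1, t = 0) and r₁ = 273 = a·0 + b·1 (s = 0, t = 1); each new remainder r_{k+1} = r_{k-1} − q_k·r_k inherits s_{k+1} = s_{k-1} − q_k·s_k, t_{k+1} = t_{k-1} − q_k·t_k, so r_k = a·s_k + b·t_k at every step:
  q = 1: r = 238, s = 1 − 1·0 = 1, t = 0 − 1·1 = -1  (check: 511·1 + 273·(-1) = 238)
  q = 1: r = 35, s = 0 − 1·1 = -1, t = 1 − 1·(-1) = 2  (check: 511·(-1) + 273·2 = 35)
  q = 6: r = 28, s = 1 − 6·(-1) = 7, t = -1 − 6·2 = -13  (check: 511·7 + 273·(-13) = 28)
  q = 1: r = 7, s = -1 − 1·7 = -8, t = 2 − 1·(-13) = 15  (check: 511·(-8) + 273·15 = 7)
The row with r = 7 (the gcd) gives the Bezout coefficients s = -8, t = 15.
Result: 511 · (-8) + 273 · (15) = 7.

gcd(511, 273) = 7; s = -8, t = 15 (check: 511·(-8) + 273·15 = 7).


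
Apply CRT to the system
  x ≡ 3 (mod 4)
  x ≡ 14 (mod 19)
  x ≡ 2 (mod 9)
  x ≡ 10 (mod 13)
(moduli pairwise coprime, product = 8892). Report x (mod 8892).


Product of moduli M = 4 · 19 · 9 · 13 = 8892.
Merge one congruence at a time:
  Start: x ≡ 3 (mod 4).
  Combine with x ≡ 14 (mod 19); new modulus lcm = 76.
    Write x = 3 + 4·t and substitute into x ≡ 14 (mod 19): 4·t ≡ 14 − 3 = 11 (mod 19).
    The inverse of 4 mod 19 is 5 (since 4·5 = 20 = 1·19 + 1), so t ≡ 5·11 = 55 ≡ 17 (mod 19).
    Then x = 3 + 4·17 = 71, valid modulo lcm(4, 19) = 76: x ≡ 71 (mod 76).
  Combine with x ≡ 2 (mod 9); new modulus lcm = 684.
    Write x = 71 + 76·t and substitute into x ≡ 2 (mod 9): 76·t ≡ 2 − 71 = -69 (mod 9).
    Reduce coefficients mod 9: 4·t ≡ 3 (mod 9).
    The inverse of 4 mod 9 is 7 (since 4·7 = 28 = 3·9 + 1), so t ≡ 7·3 = 21 ≡ 3 (mod 9).
    Then x = 71 + 76·3 = 299, valid modulo lcm(76, 9) = 684: x ≡ 299 (mod 684).
  Combine with x ≡ 10 (mod 13); new modulus lcm = 8892.
    Write x = 299 + 684·t and substitute into x ≡ 10 (mod 13): 684·t ≡ 10 − 299 = -289 (mod 13).
    Reduce coefficients mod 13: 8·t ≡ 10 (mod 13).
    The inverse of 8 mod 13 is 5 (since 8·5 = 40 = 3·13 + 1), so t ≡ 5·10 = 50 ≡ 11 (mod 13).
    Then x = 299 + 684·11 = 7823, valid modulo lcm(684, 13) = 8892: x ≡ 7823 (mod 8892).
Verify against each original: 7823 mod 4 = 3, 7823 mod 19 = 14, 7823 mod 9 = 2, 7823 mod 13 = 10.

x ≡ 7823 (mod 8892).


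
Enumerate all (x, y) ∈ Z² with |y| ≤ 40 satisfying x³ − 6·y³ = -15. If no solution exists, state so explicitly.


The equation is x³ - 6y³ = -15. For fixed y, x³ = 6·y³ − 15, so a solution requires the RHS to be a perfect cube.
Strategy: iterate y from -40 to 40, compute RHS = 6·y³ − 15, and check whether it is a (positive or negative) perfect cube.
Check small values of y:
  y = 0: RHS = -15 is not a perfect cube.
  y = 1: RHS = -9 is not a perfect cube.
  y = -1: RHS = -21 is not a perfect cube.
  y = 2: RHS = 33 is not a perfect cube.
  y = -2: RHS = -63 is not a perfect cube.
  y = 3: RHS = 147 is not a perfect cube.
  y = -3: RHS = -177 is not a perfect cube.
Continuing the search up to |y| = 40 finds no solutions either.
No (x, y) in the scanned range satisfies the equation.

No integer solutions with |y| ≤ 40.


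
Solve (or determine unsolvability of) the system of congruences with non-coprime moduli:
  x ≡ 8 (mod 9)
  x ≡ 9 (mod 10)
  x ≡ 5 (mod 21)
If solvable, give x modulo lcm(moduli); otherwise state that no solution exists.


Moduli 9, 10, 21 are not pairwise coprime, so CRT works modulo lcm(m_i) when all pairwise compatibility conditions hold.
Pairwise compatibility: gcd(m_i, m_j) must divide a_i - a_j for every pair.
Merge one congruence at a time:
  Start: x ≡ 8 (mod 9).
  Combine with x ≡ 9 (mod 10): gcd(9, 10) = 1; 9 - 8 = 1, which IS divisible by 1, so compatible.
    Write x = 8 + 9·t and substitute into x ≡ 9 (mod 10): 9·t ≡ 9 − 8 = 1 (mod 10).
    The inverse of 9 mod 10 is 9 (since 9·9 = 81 = 8·10 + 1), so t ≡ 9·1 = 9 ≡ 9 (mod 10).
    Then x = 8 + 9·9 = 89, valid modulo lcm(9, 10) = 90: x ≡ 89 (mod 90).
  Combine with x ≡ 5 (mod 21): gcd(90, 21) = 3; 5 - 89 = -84, which IS divisible by 3, so compatible.
    Write x = 89 + 90·t and substitute into x ≡ 5 (mod 21): 90·t ≡ 5 − 89 = -84 (mod 21).
    Divide the congruence (and modulus) by g = 3: 30·t ≡ -28 (mod 7).
    Reduce coefficients mod 7: 2·t ≡ 0 (mod 7).
    The inverse of 2 mod 7 is 4 (since 2·4 = 8 = 1·7 + 1), so t ≡ 4·0 = 0 ≡ 0 (mod 7).
    Then x = 89 + 90·0 = 89, valid modulo lcm(90, 21) = 630: x ≡ 89 (mod 630).
Verify: 89 mod 9 = 8, 89 mod 10 = 9, 89 mod 21 = 5.

x ≡ 89 (mod 630).


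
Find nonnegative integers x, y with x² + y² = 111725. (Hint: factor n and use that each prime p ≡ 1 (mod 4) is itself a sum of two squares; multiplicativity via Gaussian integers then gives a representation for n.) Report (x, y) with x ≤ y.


Step 1: Factor n = 111725 = 5^2 · 41 · 109.
Step 2: Check the mod-4 condition on each prime factor: 5 ≡ 1 (mod 4), exponent 2; 41 ≡ 1 (mod 4), exponent 1; 109 ≡ 1 (mod 4), exponent 1.
All primes ≡ 3 (mod 4) appear to even exponent (or don't appear), so by the two-squares theorem n IS expressible as a sum of two squares.
Step 3: Build a representation. Group n = k² · m with k = 5 and m = 41 · 109 = 4469 (a product of primes ≡ 1 (mod 4)); a representation of m scales to one of n via (k·x)² + (k·y)² = k²(x² + y²). Each prime p ≡ 1 (mod 4) is itself a sum of two squares; find a² by testing p − a² for a perfect square:
  41: 41 − 1² = 40, 41 − 2² = 37, 41 − 3² = 32, 41 − 4² = 25 = 5² ⇒ 41 = 4² + 5².
  109: 109 − 1² = 108, 109 − 2² = 105, 109 − 3² = 100 = 10² ⇒ 109 = 3² + 10².
  Combine using the Brahmagupta–Fibonacci identity (a² + b²)(c² + d²) = (ac − bd)² + (ad + bc)² = (ac + bd)² + (ad − bc)²:
  41 · 109 = 4469: from (4² + 5²)(3² + 10²), take (4·3 − 5·10, 4·10 + 5·3) = (12 − 50, 40 + 15) = (-38, 55); dropping signs (only squares matter) gives (38, 55); check 38² + 55² = 1444 + 3025 = 4469 ✓.
  Scale by k = 5: (5·38, 5·55) = (190, 275).
Step 4: Order so x ≤ y and verify: 190² + 275² = 36100 + 75625 = 111725 = n. ✓

n = 111725 = 190² + 275² (one valid representation with x ≤ y).


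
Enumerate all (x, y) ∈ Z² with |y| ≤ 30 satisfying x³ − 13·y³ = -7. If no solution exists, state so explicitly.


The equation is x³ - 13y³ = -7. For fixed y, x³ = 13·y³ − 7, so a solution requires the RHS to be a perfect cube.
Strategy: iterate y from -30 to 30, compute RHS = 13·y³ − 7, and check whether it is a (positive or negative) perfect cube.
Check small values of y:
  y = 0: RHS = -7 is not a perfect cube.
  y = 1: RHS = 6 is not a perfect cube.
  y = -1: RHS = -20 is not a perfect cube.
  y = 2: RHS = 97 is not a perfect cube.
  y = -2: RHS = -111 is not a perfect cube.
  y = 3: RHS = 344 is not a perfect cube.
  y = -3: RHS = -358 is not a perfect cube.
Continuing the search up to |y| = 30 finds no solutions either.
No (x, y) in the scanned range satisfies the equation.

No integer solutions with |y| ≤ 30.


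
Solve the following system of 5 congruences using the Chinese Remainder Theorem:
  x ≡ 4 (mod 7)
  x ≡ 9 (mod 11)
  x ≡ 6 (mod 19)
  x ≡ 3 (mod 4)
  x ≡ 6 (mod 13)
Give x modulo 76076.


Product of moduli M = 7 · 11 · 19 · 4 · 13 = 76076.
Merge one congruence at a time:
  Start: x ≡ 4 (mod 7).
  Combine with x ≡ 9 (mod 11); new modulus lcm = 77.
    Write x = 4 + 7·t and substitute into x ≡ 9 (mod 11): 7·t ≡ 9 − 4 = 5 (mod 11).
    The inverse of 7 mod 11 is 8 (since 7·8 = 56 = 5·11 + 1), so t ≡ 8·5 = 40 ≡ 7 (mod 11).
    Then x = 4 + 7·7 = 53, valid modulo lcm(7, 11) = 77: x ≡ 53 (mod 77).
  Combine with x ≡ 6 (mod 19); new modulus lcm = 1463.
    Write x = 53 + 77·t and substitute into x ≡ 6 (mod 19): 77·t ≡ 6 − 53 = -47 (mod 19).
    Reduce coefficients mod 19: 1·t ≡ 10 (mod 19).
    So t ≡ 10 (mod 19).
    Then x = 53 + 77·10 = 823, valid modulo lcm(77, 19) = 1463: x ≡ 823 (mod 1463).
  Combine with x ≡ 3 (mod 4); new modulus lcm = 5852.
    Write x = 823 + 1463·t and substitute into x ≡ 3 (mod 4): 1463·t ≡ 3 − 823 = -820 (mod 4).
    Reduce coefficients mod 4: 3·t ≡ 0 (mod 4).
    The inverse of 3 mod 4 is 3 (since 3·3 = 9 = 2·4 + 1), so t ≡ 3·0 = 0 ≡ 0 (mod 4).
    Then x = 823 + 1463·0 = 823, valid modulo lcm(1463, 4) = 5852: x ≡ 823 (mod 5852).
  Combine with x ≡ 6 (mod 13); new modulus lcm = 76076.
    Write x = 823 + 5852·t and substitute into x ≡ 6 (mod 13): 5852·t ≡ 6 − 823 = -817 (mod 13).
    Reduce coefficients mod 13: 2·t ≡ 2 (mod 13).
    The inverse of 2 mod 13 is 7 (since 2·7 = 14 = 1·13 + 1), so t ≡ 7·2 = 14 ≡ 1 (mod 13).
    Then x = 823 + 5852·1 = 6675, valid modulo lcm(5852, 13) = 76076: x ≡ 6675 (mod 76076).
Verify against each original: 6675 mod 7 = 4, 6675 mod 11 = 9, 6675 mod 19 = 6, 6675 mod 4 = 3, 6675 mod 13 = 6.

x ≡ 6675 (mod 76076).


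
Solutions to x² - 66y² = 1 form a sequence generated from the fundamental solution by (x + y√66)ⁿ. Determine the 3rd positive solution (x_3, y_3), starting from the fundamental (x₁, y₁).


Step 1: Find the fundamental solution (x₁, y₁) of x² - 66y² = 1.
  Expand √66 as a continued fraction. a₀ = ⌊√66⌋ = 8; iterate m_{k+1} = d_k·a_k − m_k, d_{k+1} = (66 − m_{k+1}²)/d_k, a_{k+1} = ⌊(a₀ + m_{k+1})/d_{k+1}⌋ (starting m₀ = 0, d₀ = 1), with convergents p_k = a_k·p_{k-1} + p_{k-2}, q_k = a_k·q_{k-1} + q_{k-2} (p₋₁ = 1, q₋₁ = 0):
  k = 0: a₀ = 8; p₀/q₀ = 8/1; p₀² − 66·q₀² = 64 − 66 = -2.
  k = 1: m = 8, d = 2, a = ⌊(8 + 8)/2⌋ = 8; p/q = (8·8 + 1)/(8·1 + 0) = 65/8; p² − 66·q² = 4225 − 4224 = 1.
  The first convergent with p² − 66·q² = 1 gives the fundamental solution (x₁, y₁) = (65, 8).
Step 2: Apply the recurrence (x_{n+1}, y_{n+1}) = (x₁x_n + 66y₁y_n, x₁y_n + y₁x_n) repeatedly.
  From (x_1, y_1) = (65, 8): x_2 = 65·65 + 66·8·8 = 8449; y_2 = 65·8 + 8·65 = 1040.
  From (x_2, y_2) = (8449, 1040): x_3 = 65·8449 + 66·8·1040 = 1098305; y_3 = 65·1040 + 8·8449 = 135192.
Step 3: Verify x_3² - 66·y_3² = 1206273873025 - 1206273873024 = 1 (should be 1). ✓

(x_1, y_1) = (65, 8); (x_3, y_3) = (1098305, 135192).


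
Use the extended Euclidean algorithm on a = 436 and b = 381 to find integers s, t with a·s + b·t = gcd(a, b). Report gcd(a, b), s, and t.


Euclidean algorithm on (436, 381) — divide until remainder is 0:
  436 = 1 · 381 + 55
  381 = 6 · 55 + 51
  55 = 1 · 51 + 4
  51 = 12 · 4 + 3
  4 = 1 · 3 + 1
  3 = 3 · 1 + 0
gcd(436, 381) = 1.
Track Bezout coefficients alongside the remainders: start with r₀ = 436 = a·1 + b·0 (s = 1, t = 0) and r₁ = 381 = a·0 + b·1 (s = 0, t = 1); each new remainder r_{k+1} = r_{k-1} − q_k·r_k inherits s_{k+1} = s_{k-1} − q_k·s_k, t_{k+1} = t_{k-1} − q_k·t_k, so r_k = a·s_k + b·t_k at every step:
  q = 1: r = 55, s = 1 − 1·0 = 1, t = 0 − 1·1 = -1  (check: 436·1 + 381·(-1) = 55)
  q = 6: r = 51, s = 0 − 6·1 = -6, t = 1 − 6·(-1) = 7  (check: 436·(-6) + 381·7 = 51)
  q = 1: r = 4, s = 1 − 1·(-6) = 7, t = -1 − 1·7 = -8  (check: 436·7 + 381·(-8) = 4)
  q = 12: r = 3, s = -6 − 12·7 = -90, t = 7 − 12·(-8) = 103  (check: 436·(-90) + 381·103 = 3)
  q = 1: r = 1, s = 7 − 1·(-90) = 97, t = -8 − 1·103 = -111  (check: 436·97 + 381·(-111) = 1)
The row with r = 1 (the gcd) gives the Bezout coefficients s = 97, t = -111.
Result: 436 · (97) + 381 · (-111) = 1.

gcd(436, 381) = 1; s = 97, t = -111 (check: 436·97 + 381·(-111) = 1).


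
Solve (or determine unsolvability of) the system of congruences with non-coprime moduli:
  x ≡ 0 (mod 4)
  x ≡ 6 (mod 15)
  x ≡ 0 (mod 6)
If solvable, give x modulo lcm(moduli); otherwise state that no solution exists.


Moduli 4, 15, 6 are not pairwise coprime, so CRT works modulo lcm(m_i) when all pairwise compatibility conditions hold.
Pairwise compatibility: gcd(m_i, m_j) must divide a_i - a_j for every pair.
Merge one congruence at a time:
  Start: x ≡ 0 (mod 4).
  Combine with x ≡ 6 (mod 15): gcd(4, 15) = 1; 6 - 0 = 6, which IS divisible by 1, so compatible.
    Write x = 0 + 4·t and substitute into x ≡ 6 (mod 15): 4·t ≡ 6 − 0 = 6 (mod 15).
    The inverse of 4 mod 15 is 4 (since 4·4 = 16 = 1·15 + 1), so t ≡ 4·6 = 24 ≡ 9 (mod 15).
    Then x = 0 + 4·9 = 36, valid modulo lcm(4, 15) = 60: x ≡ 36 (mod 60).
  Combine with x ≡ 0 (mod 6): gcd(60, 6) = 6; 0 - 36 = -36, which IS divisible by 6, so compatible.
    Write x = 36 + 60·t and substitute into x ≡ 0 (mod 6): 60·t ≡ 0 − 36 = -36 (mod 6).
    Divide the congruence (and modulus) by g = 6: 10·t ≡ -6 (mod 1).
    Modulo 1 every t works; take t = 0.
    Then x = 36 + 60·0 = 36, valid modulo lcm(60, 6) = 60: x ≡ 36 (mod 60).
Verify: 36 mod 4 = 0, 36 mod 15 = 6, 36 mod 6 = 0.

x ≡ 36 (mod 60).


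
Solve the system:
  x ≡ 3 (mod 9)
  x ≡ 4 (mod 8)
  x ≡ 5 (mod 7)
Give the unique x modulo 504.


Moduli 9, 8, 7 are pairwise coprime; by CRT there is a unique solution modulo M = 9 · 8 · 7 = 504.
Solve pairwise, accumulating the modulus:
  Start with x ≡ 3 (mod 9).
  Combine with x ≡ 4 (mod 8): since gcd(9, 8) = 1, we get a unique residue mod 72.
    Write x = 3 + 9·t and substitute into x ≡ 4 (mod 8): 9·t ≡ 4 − 3 = 1 (mod 8).
    Reduce coefficients mod 8: 1·t ≡ 1 (mod 8).
    So t ≡ 1 (mod 8).
    Then x = 3 + 9·1 = 12, valid modulo lcm(9, 8) = 72: x ≡ 12 (mod 72).
  Combine with x ≡ 5 (mod 7): since gcd(72, 7) = 1, we get a unique residue mod 504.
    Write x = 12 + 72·t and substitute into x ≡ 5 (mod 7): 72·t ≡ 5 − 12 = -7 (mod 7).
    Reduce coefficients mod 7: 2·t ≡ 0 (mod 7).
    The inverse of 2 mod 7 is 4 (since 2·4 = 8 = 1·7 + 1), so t ≡ 4·0 = 0 ≡ 0 (mod 7).
    Then x = 12 + 72·0 = 12, valid modulo lcm(72, 7) = 504: x ≡ 12 (mod 504).
Verify: 12 mod 9 = 3 ✓, 12 mod 8 = 4 ✓, 12 mod 7 = 5 ✓.

x ≡ 12 (mod 504).


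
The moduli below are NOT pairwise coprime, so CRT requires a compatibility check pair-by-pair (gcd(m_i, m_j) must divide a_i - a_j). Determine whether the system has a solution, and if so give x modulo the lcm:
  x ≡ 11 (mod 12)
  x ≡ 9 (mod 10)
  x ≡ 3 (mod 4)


Moduli 12, 10, 4 are not pairwise coprime, so CRT works modulo lcm(m_i) when all pairwise compatibility conditions hold.
Pairwise compatibility: gcd(m_i, m_j) must divide a_i - a_j for every pair.
Merge one congruence at a time:
  Start: x ≡ 11 (mod 12).
  Combine with x ≡ 9 (mod 10): gcd(12, 10) = 2; 9 - 11 = -2, which IS divisible by 2, so compatible.
    Write x = 11 + 12·t and substitute into x ≡ 9 (mod 10): 12·t ≡ 9 − 11 = -2 (mod 10).
    Divide the congruence (and modulus) by g = 2: 6·t ≡ -1 (mod 5).
    Reduce coefficients mod 5: 1·t ≡ 4 (mod 5).
    So t ≡ 4 (mod 5).
    Then x = 11 + 12·4 = 59, valid modulo lcm(12, 10) = 60: x ≡ 59 (mod 60).
  Combine with x ≡ 3 (mod 4): gcd(60, 4) = 4; 3 - 59 = -56, which IS divisible by 4, so compatible.
    Write x = 59 + 60·t and substitute into x ≡ 3 (mod 4): 60·t ≡ 3 − 59 = -56 (mod 4).
    Divide the congruence (and modulus) by g = 4: 15·t ≡ -14 (mod 1).
    Modulo 1 every t works; take t = 0.
    Then x = 59 + 60·0 = 59, valid modulo lcm(60, 4) = 60: x ≡ 59 (mod 60).
Verify: 59 mod 12 = 11, 59 mod 10 = 9, 59 mod 4 = 3.

x ≡ 59 (mod 60).


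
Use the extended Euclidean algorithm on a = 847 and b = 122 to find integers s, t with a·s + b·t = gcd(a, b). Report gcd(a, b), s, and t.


Euclidean algorithm on (847, 122) — divide until remainder is 0:
  847 = 6 · 122 + 115
  122 = 1 · 115 + 7
  115 = 16 · 7 + 3
  7 = 2 · 3 + 1
  3 = 3 · 1 + 0
gcd(847, 122) = 1.
Track Bezout coefficients alongside the remainders: start with r₀ = 847 = a·1 + b·0 (s = 1, t = 0) and r₁ = 122 = a·0 + b·1 (s = 0, t = 1); each new remainder r_{k+1} = r_{k-1} − q_k·r_k inherits s_{k+1} = s_{k-1} − q_k·s_k, t_{k+1} = t_{k-1} − q_k·t_k, so r_k = a·s_k + b·t_k at every step:
  q = 6: r = 115, s = 1 − 6·0 = 1, t = 0 − 6·1 = -6  (check: 847·1 + 122·(-6) = 115)
  q = 1: r = 7, s = 0 − 1·1 = -1, t = 1 − 1·(-6) = 7  (check: 847·(-1) + 122·7 = 7)
  q = 16: r = 3, s = 1 − 16·(-1) = 17, t = -6 − 16·7 = -118  (check: 847·17 + 122·(-118) = 3)
  q = 2: r = 1, s = -1 − 2·17 = -35, t = 7 − 2·(-118) = 243  (check: 847·(-35) + 122·243 = 1)
The row with r = 1 (the gcd) gives the Bezout coefficients s = -35, t = 243.
Result: 847 · (-35) + 122 · (243) = 1.

gcd(847, 122) = 1; s = -35, t = 243 (check: 847·(-35) + 122·243 = 1).


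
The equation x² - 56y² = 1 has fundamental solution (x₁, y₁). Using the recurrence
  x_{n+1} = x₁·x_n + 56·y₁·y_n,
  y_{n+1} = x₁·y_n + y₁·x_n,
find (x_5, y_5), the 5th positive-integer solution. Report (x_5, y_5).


Step 1: Find the fundamental solution (x₁, y₁) of x² - 56y² = 1.
  Expand √56 as a continued fraction. a₀ = ⌊√56⌋ = 7; iterate m_{k+1} = d_k·a_k − m_k, d_{k+1} = (56 − m_{k+1}²)/d_k, a_{k+1} = ⌊(a₀ + m_{k+1})/d_{k+1}⌋ (starting m₀ = 0, d₀ = 1), with convergents p_k = a_k·p_{k-1} + p_{k-2}, q_k = a_k·q_{k-1} + q_{k-2} (p₋₁ = 1, q₋₁ = 0):
  k = 0: a₀ = 7; p₀/q₀ = 7/1; p₀² − 56·q₀² = 49 − 56 = -7.
  k = 1: m = 7, d = 7, a = ⌊(7 + 7)/7⌋ = 2; p/q = (2·7 + 1)/(2·1 + 0) = 15/2; p² − 56·q² = 225 − 224 = 1.
  The first convergent with p² − 56·q² = 1 gives the fundamental solution (x₁, y₁) = (15, 2).
Step 2: Apply the recurrence (x_{n+1}, y_{n+1}) = (x₁x_n + 56y₁y_n, x₁y_n + y₁x_n) repeatedly.
  From (x_1, y_1) = (15, 2): x_2 = 15·15 + 56·2·2 = 449; y_2 = 15·2 + 2·15 = 60.
  From (x_2, y_2) = (449, 60): x_3 = 15·449 + 56·2·60 = 13455; y_3 = 15·60 + 2·449 = 1798.
  From (x_3, y_3) = (13455, 1798): x_4 = 15·13455 + 56·2·1798 = 403201; y_4 = 15·1798 + 2·13455 = 53880.
  From (x_4, y_4) = (403201, 53880): x_5 = 15·403201 + 56·2·53880 = 12082575; y_5 = 15·53880 + 2·403201 = 1614602.
Step 3: Verify x_5² - 56·y_5² = 145988618630625 - 145988618630624 = 1 (should be 1). ✓

(x_1, y_1) = (15, 2); (x_5, y_5) = (12082575, 1614602).


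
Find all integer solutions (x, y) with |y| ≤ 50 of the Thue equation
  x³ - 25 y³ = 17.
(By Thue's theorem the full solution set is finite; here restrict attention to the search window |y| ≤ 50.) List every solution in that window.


The equation is x³ - 25y³ = 17. For fixed y, x³ = 25·y³ + 17, so a solution requires the RHS to be a perfect cube.
Strategy: iterate y from -50 to 50, compute RHS = 25·y³ + 17, and check whether it is a (positive or negative) perfect cube.
Check small values of y:
  y = 0: RHS = 17 is not a perfect cube.
  y = 1: RHS = 42 is not a perfect cube.
  y = -1: RHS = -8 = (-2)³ ⇒ x = -2 works.
  y = 2: RHS = 217 is not a perfect cube.
  y = -2: RHS = -183 is not a perfect cube.
  y = 3: RHS = 692 is not a perfect cube.
  y = -3: RHS = -658 is not a perfect cube.
Continuing the search up to |y| = 50 finds no further solutions beyond those listed.
Collected solutions: (-2, -1).

Solutions (with |y| ≤ 50): (-2, -1).


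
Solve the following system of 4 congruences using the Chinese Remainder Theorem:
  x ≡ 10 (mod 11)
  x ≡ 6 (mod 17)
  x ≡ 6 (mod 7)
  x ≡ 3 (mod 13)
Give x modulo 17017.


Product of moduli M = 11 · 17 · 7 · 13 = 17017.
Merge one congruence at a time:
  Start: x ≡ 10 (mod 11).
  Combine with x ≡ 6 (mod 17); new modulus lcm = 187.
    Write x = 10 + 11·t and substitute into x ≡ 6 (mod 17): 11·t ≡ 6 − 10 = -4 (mod 17).
    Reduce coefficients mod 17: 11·t ≡ 13 (mod 17).
    The inverse of 11 mod 17 is 14 (since 11·14 = 154 = 9·17 + 1), so t ≡ 14·13 = 182 ≡ 12 (mod 17).
    Then x = 10 + 11·12 = 142, valid modulo lcm(11, 17) = 187: x ≡ 142 (mod 187).
  Combine with x ≡ 6 (mod 7); new modulus lcm = 1309.
    Write x = 142 + 187·t and substitute into x ≡ 6 (mod 7): 187·t ≡ 6 − 142 = -136 (mod 7).
    Reduce coefficients mod 7: 5·t ≡ 4 (mod 7).
    The inverse of 5 mod 7 is 3 (since 5·3 = 15 = 2·7 + 1), so t ≡ 3·4 = 12 ≡ 5 (mod 7).
    Then x = 142 + 187·5 = 1077, valid modulo lcm(187, 7) = 1309: x ≡ 1077 (mod 1309).
  Combine with x ≡ 3 (mod 13); new modulus lcm = 17017.
    Write x = 1077 + 1309·t and substitute into x ≡ 3 (mod 13): 1309·t ≡ 3 − 1077 = -1074 (mod 13).
    Reduce coefficients mod 13: 9·t ≡ 5 (mod 13).
    The inverse of 9 mod 13 is 3 (since 9·3 = 27 = 2·13 + 1), so t ≡ 3·5 = 15 ≡ 2 (mod 13).
    Then x = 1077 + 1309·2 = 3695, valid modulo lcm(1309, 13) = 17017: x ≡ 3695 (mod 17017).
Verify against each original: 3695 mod 11 = 10, 3695 mod 17 = 6, 3695 mod 7 = 6, 3695 mod 13 = 3.

x ≡ 3695 (mod 17017).


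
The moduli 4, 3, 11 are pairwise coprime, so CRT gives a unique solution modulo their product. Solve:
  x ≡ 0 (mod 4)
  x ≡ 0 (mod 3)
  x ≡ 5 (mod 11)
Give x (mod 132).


Moduli 4, 3, 11 are pairwise coprime; by CRT there is a unique solution modulo M = 4 · 3 · 11 = 132.
Solve pairwise, accumulating the modulus:
  Start with x ≡ 0 (mod 4).
  Combine with x ≡ 0 (mod 3): since gcd(4, 3) = 1, we get a unique residue mod 12.
    Write x = 0 + 4·t and substitute into x ≡ 0 (mod 3): 4·t ≡ 0 − 0 = 0 (mod 3).
    Reduce coefficients mod 3: 1·t ≡ 0 (mod 3).
    So t ≡ 0 (mod 3).
    Then x = 0 + 4·0 = 0, valid modulo lcm(4, 3) = 12: x ≡ 0 (mod 12).
  Combine with x ≡ 5 (mod 11): since gcd(12, 11) = 1, we get a unique residue mod 132.
    Write x = 0 + 12·t and substitute into x ≡ 5 (mod 11): 12·t ≡ 5 − 0 = 5 (mod 11).
    Reduce coefficients mod 11: 1·t ≡ 5 (mod 11).
    So t ≡ 5 (mod 11).
    Then x = 0 + 12·5 = 60, valid modulo lcm(12, 11) = 132: x ≡ 60 (mod 132).
Verify: 60 mod 4 = 0 ✓, 60 mod 3 = 0 ✓, 60 mod 11 = 5 ✓.

x ≡ 60 (mod 132).


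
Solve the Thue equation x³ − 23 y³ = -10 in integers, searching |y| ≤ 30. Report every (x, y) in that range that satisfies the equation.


The equation is x³ - 23y³ = -10. For fixed y, x³ = 23·y³ − 10, so a solution requires the RHS to be a perfect cube.
Strategy: iterate y from -30 to 30, compute RHS = 23·y³ − 10, and check whether it is a (positive or negative) perfect cube.
Check small values of y:
  y = 0: RHS = -10 is not a perfect cube.
  y = 1: RHS = 13 is not a perfect cube.
  y = -1: RHS = -33 is not a perfect cube.
  y = 2: RHS = 174 is not a perfect cube.
  y = -2: RHS = -194 is not a perfect cube.
  y = 3: RHS = 611 is not a perfect cube.
  y = -3: RHS = -631 is not a perfect cube.
Continuing the search up to |y| = 30 finds no solutions either.
No (x, y) in the scanned range satisfies the equation.

No integer solutions with |y| ≤ 30.


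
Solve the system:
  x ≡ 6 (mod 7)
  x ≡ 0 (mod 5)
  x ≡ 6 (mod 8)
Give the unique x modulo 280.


Moduli 7, 5, 8 are pairwise coprime; by CRT there is a unique solution modulo M = 7 · 5 · 8 = 280.
Solve pairwise, accumulating the modulus:
  Start with x ≡ 6 (mod 7).
  Combine with x ≡ 0 (mod 5): since gcd(7, 5) = 1, we get a unique residue mod 35.
    Write x = 6 + 7·t and substitute into x ≡ 0 (mod 5): 7·t ≡ 0 − 6 = -6 (mod 5).
    Reduce coefficients mod 5: 2·t ≡ 4 (mod 5).
    The inverse of 2 mod 5 is 3 (since 2·3 = 6 = 1·5 + 1), so t ≡ 3·4 = 12 ≡ 2 (mod 5).
    Then x = 6 + 7·2 = 20, valid modulo lcm(7, 5) = 35: x ≡ 20 (mod 35).
  Combine with x ≡ 6 (mod 8): since gcd(35, 8) = 1, we get a unique residue mod 280.
    Write x = 20 + 35·t and substitute into x ≡ 6 (mod 8): 35·t ≡ 6 − 20 = -14 (mod 8).
    Reduce coefficients mod 8: 3·t ≡ 2 (mod 8).
    The inverse of 3 mod 8 is 3 (since 3·3 = 9 = 1·8 + 1), so t ≡ 3·2 = 6 ≡ 6 (mod 8).
    Then x = 20 + 35·6 = 230, valid modulo lcm(35, 8) = 280: x ≡ 230 (mod 280).
Verify: 230 mod 7 = 6 ✓, 230 mod 5 = 0 ✓, 230 mod 8 = 6 ✓.

x ≡ 230 (mod 280).


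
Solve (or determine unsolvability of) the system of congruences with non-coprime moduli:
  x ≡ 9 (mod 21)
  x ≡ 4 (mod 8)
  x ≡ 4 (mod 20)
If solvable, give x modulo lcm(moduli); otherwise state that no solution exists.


Moduli 21, 8, 20 are not pairwise coprime, so CRT works modulo lcm(m_i) when all pairwise compatibility conditions hold.
Pairwise compatibility: gcd(m_i, m_j) must divide a_i - a_j for every pair.
Merge one congruence at a time:
  Start: x ≡ 9 (mod 21).
  Combine with x ≡ 4 (mod 8): gcd(21, 8) = 1; 4 - 9 = -5, which IS divisible by 1, so compatible.
    Write x = 9 + 21·t and substitute into x ≡ 4 (mod 8): 21·t ≡ 4 − 9 = -5 (mod 8).
    Reduce coefficients mod 8: 5·t ≡ 3 (mod 8).
    The inverse of 5 mod 8 is 5 (since 5·5 = 25 = 3·8 + 1), so t ≡ 5·3 = 15 ≡ 7 (mod 8).
    Then x = 9 + 21·7 = 156, valid modulo lcm(21, 8) = 168: x ≡ 156 (mod 168).
  Combine with x ≡ 4 (mod 20): gcd(168, 20) = 4; 4 - 156 = -152, which IS divisible by 4, so compatible.
    Write x = 156 + 168·t and substitute into x ≡ 4 (mod 20): 168·t ≡ 4 − 156 = -152 (mod 20).
    Divide the congruence (and modulus) by g = 4: 42·t ≡ -38 (mod 5).
    Reduce coefficients mod 5: 2·t ≡ 2 (mod 5).
    The inverse of 2 mod 5 is 3 (since 2·3 = 6 = 1·5 + 1), so t ≡ 3·2 = 6 ≡ 1 (mod 5).
    Then x = 156 + 168·1 = 324, valid modulo lcm(168, 20) = 840: x ≡ 324 (mod 840).
Verify: 324 mod 21 = 9, 324 mod 8 = 4, 324 mod 20 = 4.

x ≡ 324 (mod 840).


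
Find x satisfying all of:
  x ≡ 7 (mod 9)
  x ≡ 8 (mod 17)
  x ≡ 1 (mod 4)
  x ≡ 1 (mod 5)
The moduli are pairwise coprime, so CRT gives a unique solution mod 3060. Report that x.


Product of moduli M = 9 · 17 · 4 · 5 = 3060.
Merge one congruence at a time:
  Start: x ≡ 7 (mod 9).
  Combine with x ≡ 8 (mod 17); new modulus lcm = 153.
    Write x = 7 + 9·t and substitute into x ≡ 8 (mod 17): 9·t ≡ 8 − 7 = 1 (mod 17).
    The inverse of 9 mod 17 is 2 (since 9·2 = 18 = 1·17 + 1), so t ≡ 2·1 = 2 ≡ 2 (mod 17).
    Then x = 7 + 9·2 = 25, valid modulo lcm(9, 17) = 153: x ≡ 25 (mod 153).
  Combine with x ≡ 1 (mod 4); new modulus lcm = 612.
    Write x = 25 + 153·t and substitute into x ≡ 1 (mod 4): 153·t ≡ 1 − 25 = -24 (mod 4).
    Reduce coefficients mod 4: 1·t ≡ 0 (mod 4).
    So t ≡ 0 (mod 4).
    Then x = 25 + 153·0 = 25, valid modulo lcm(153, 4) = 612: x ≡ 25 (mod 612).
  Combine with x ≡ 1 (mod 5); new modulus lcm = 3060.
    Write x = 25 + 612·t and substitute into x ≡ 1 (mod 5): 612·t ≡ 1 − 25 = -24 (mod 5).
    Reduce coefficients mod 5: 2·t ≡ 1 (mod 5).
    The inverse of 2 mod 5 is 3 (since 2·3 = 6 = 1·5 + 1), so t ≡ 3·1 = 3 ≡ 3 (mod 5).
    Then x = 25 + 612·3 = 1861, valid modulo lcm(612, 5) = 3060: x ≡ 1861 (mod 3060).
Verify against each original: 1861 mod 9 = 7, 1861 mod 17 = 8, 1861 mod 4 = 1, 1861 mod 5 = 1.

x ≡ 1861 (mod 3060).


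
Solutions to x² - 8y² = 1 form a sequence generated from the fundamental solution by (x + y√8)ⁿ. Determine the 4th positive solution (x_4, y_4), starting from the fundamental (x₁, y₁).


Step 1: Find the fundamental solution (x₁, y₁) of x² - 8y² = 1.
  Expand √8 as a continued fraction. a₀ = ⌊√8⌋ = 2; iterate m_{k+1} = d_k·a_k − m_k, d_{k+1} = (8 − m_{k+1}²)/d_k, a_{k+1} = ⌊(a₀ + m_{k+1})/d_{k+1}⌋ (starting m₀ = 0, d₀ = 1), with convergents p_k = a_k·p_{k-1} + p_{k-2}, q_k = a_k·q_{k-1} + q_{k-2} (p₋₁ = 1, q₋₁ = 0):
  k = 0: a₀ = 2; p₀/q₀ = 2/1; p₀² − 8·q₀² = 4 − 8 = -4.
  k = 1: m = 2, d = 4, a = ⌊(2 + 2)/4⌋ = 1; p/q = (1·2 + 1)/(1·1 + 0) = 3/1; p² − 8·q² = 9 − 8 = 1.
  The first convergent with p² − 8·q² = 1 gives the fundamental solution (x₁, y₁) = (3, 1).
Step 2: Apply the recurrence (x_{n+1}, y_{n+1}) = (x₁x_n + 8y₁y_n, x₁y_n + y₁x_n) repeatedly.
  From (x_1, y_1) = (3, 1): x_2 = 3·3 + 8·1·1 = 17; y_2 = 3·1 + 1·3 = 6.
  From (x_2, y_2) = (17, 6): x_3 = 3·17 + 8·1·6 = 99; y_3 = 3·6 + 1·17 = 35.
  From (x_3, y_3) = (99, 35): x_4 = 3·99 + 8·1·35 = 577; y_4 = 3·35 + 1·99 = 204.
Step 3: Verify x_4² - 8·y_4² = 332929 - 332928 = 1 (should be 1). ✓

(x_1, y_1) = (3, 1); (x_4, y_4) = (577, 204).


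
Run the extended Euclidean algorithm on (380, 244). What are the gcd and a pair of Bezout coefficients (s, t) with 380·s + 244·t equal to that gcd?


Euclidean algorithm on (380, 244) — divide until remainder is 0:
  380 = 1 · 244 + 136
  244 = 1 · 136 + 108
  136 = 1 · 108 + 28
  108 = 3 · 28 + 24
  28 = 1 · 24 + 4
  24 = 6 · 4 + 0
gcd(380, 244) = 4.
Track Bezout coefficients alongside the remainders: start with r₀ = 380 = a·1 + b·0 (s = 1, t = 0) and r₁ = 244 = a·0 + b·1 (s = 0, t = 1); each new remainder r_{k+1} = r_{k-1} − q_k·r_k inherits s_{k+1} = s_{k-1} − q_k·s_k, t_{k+1} = t_{k-1} − q_k·t_k, so r_k = a·s_k + b·t_k at every step:
  q = 1: r = 136, s = 1 − 1·0 = 1, t = 0 − 1·1 = -1  (check: 380·1 + 244·(-1) = 136)
  q = 1: r = 108, s = 0 − 1·1 = -1, t = 1 − 1·(-1) = 2  (check: 380·(-1) + 244·2 = 108)
  q = 1: r = 28, s = 1 − 1·(-1) = 2, t = -1 − 1·2 = -3  (check: 380·2 + 244·(-3) = 28)
  q = 3: r = 24, s = -1 − 3·2 = -7, t = 2 − 3·(-3) = 11  (check: 380·(-7) + 244·11 = 24)
  q = 1: r = 4, s = 2 − 1·(-7) = 9, t = -3 − 1·11 = -14  (check: 380·9 + 244·(-14) = 4)
The row with r = 4 (the gcd) gives the Bezout coefficients s = 9, t = -14.
Result: 380 · (9) + 244 · (-14) = 4.

gcd(380, 244) = 4; s = 9, t = -14 (check: 380·9 + 244·(-14) = 4).


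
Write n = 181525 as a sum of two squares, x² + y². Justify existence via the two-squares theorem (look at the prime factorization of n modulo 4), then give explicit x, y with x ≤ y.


Step 1: Factor n = 181525 = 5^2 · 53 · 137.
Step 2: Check the mod-4 condition on each prime factor: 5 ≡ 1 (mod 4), exponent 2; 53 ≡ 1 (mod 4), exponent 1; 137 ≡ 1 (mod 4), exponent 1.
All primes ≡ 3 (mod 4) appear to even exponent (or don't appear), so by the two-squares theorem n IS expressible as a sum of two squares.
Step 3: Build a representation. Group n = k² · m with k = 5 and m = 53 · 137 = 7261 (a product of primes ≡ 1 (mod 4)); a representation of m scales to one of n via (k·x)² + (k·y)² = k²(x² + y²). Each prime p ≡ 1 (mod 4) is itself a sum of two squares; find a² by testing p − a² for a perfect square:
  53: 53 − 1² = 52, 53 − 2² = 49 = 7² ⇒ 53 = 2² + 7².
  137: 137 − 1² = 136, 137 − 2² = 133, 137 − 3² = 128, 137 − 4² = 121 = 11² ⇒ 137 = 4² + 11².
  Combine using the Brahmagupta–Fibonacci identity (a² + b²)(c² + d²) = (ac − bd)² + (ad + bc)² = (ac + bd)² + (ad − bc)²:
  53 · 137 = 7261: from (2² + 7²)(4² + 11²), take (2·4 − 7·11, 2·11 + 7·4) = (8 − 77, 22 + 28) = (-69, 50); dropping signs (only squares matter) gives (69, 50); check 69² + 50² = 4761 + 2500 = 7261 ✓.
  Scale by k = 5: (5·69, 5·50) = (345, 250).
Step 4: Order so x ≤ y and verify: 250² + 345² = 62500 + 119025 = 181525 = n. ✓

n = 181525 = 250² + 345² (one valid representation with x ≤ y).


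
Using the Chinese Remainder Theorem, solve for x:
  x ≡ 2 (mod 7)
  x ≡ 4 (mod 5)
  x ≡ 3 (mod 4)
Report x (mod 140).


Moduli 7, 5, 4 are pairwise coprime; by CRT there is a unique solution modulo M = 7 · 5 · 4 = 140.
Solve pairwise, accumulating the modulus:
  Start with x ≡ 2 (mod 7).
  Combine with x ≡ 4 (mod 5): since gcd(7, 5) = 1, we get a unique residue mod 35.
    Write x = 2 + 7·t and substitute into x ≡ 4 (mod 5): 7·t ≡ 4 − 2 = 2 (mod 5).
    Reduce coefficients mod 5: 2·t ≡ 2 (mod 5).
    The inverse of 2 mod 5 is 3 (since 2·3 = 6 = 1·5 + 1), so t ≡ 3·2 = 6 ≡ 1 (mod 5).
    Then x = 2 + 7·1 = 9, valid modulo lcm(7, 5) = 35: x ≡ 9 (mod 35).
  Combine with x ≡ 3 (mod 4): since gcd(35, 4) = 1, we get a unique residue mod 140.
    Write x = 9 + 35·t and substitute into x ≡ 3 (mod 4): 35·t ≡ 3 − 9 = -6 (mod 4).
    Reduce coefficients mod 4: 3·t ≡ 2 (mod 4).
    The inverse of 3 mod 4 is 3 (since 3·3 = 9 = 2·4 + 1), so t ≡ 3·2 = 6 ≡ 2 (mod 4).
    Then x = 9 + 35·2 = 79, valid modulo lcm(35, 4) = 140: x ≡ 79 (mod 140).
Verify: 79 mod 7 = 2 ✓, 79 mod 5 = 4 ✓, 79 mod 4 = 3 ✓.

x ≡ 79 (mod 140).


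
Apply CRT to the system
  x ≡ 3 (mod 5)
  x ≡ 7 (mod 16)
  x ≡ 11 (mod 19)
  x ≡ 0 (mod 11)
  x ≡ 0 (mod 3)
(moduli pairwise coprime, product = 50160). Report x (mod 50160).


Product of moduli M = 5 · 16 · 19 · 11 · 3 = 50160.
Merge one congruence at a time:
  Start: x ≡ 3 (mod 5).
  Combine with x ≡ 7 (mod 16); new modulus lcm = 80.
    Write x = 3 + 5·t and substitute into x ≡ 7 (mod 16): 5·t ≡ 7 − 3 = 4 (mod 16).
    The inverse of 5 mod 16 is 13 (since 5·13 = 65 = 4·16 + 1), so t ≡ 13·4 = 52 ≡ 4 (mod 16).
    Then x = 3 + 5·4 = 23, valid modulo lcm(5, 16) = 80: x ≡ 23 (mod 80).
  Combine with x ≡ 11 (mod 19); new modulus lcm = 1520.
    Write x = 23 + 80·t and substitute into x ≡ 11 (mod 19): 80·t ≡ 11 − 23 = -12 (mod 19).
    Reduce coefficients mod 19: 4·t ≡ 7 (mod 19).
    The inverse of 4 mod 19 is 5 (since 4·5 = 20 = 1·19 + 1), so t ≡ 5·7 = 35 ≡ 16 (mod 19).
    Then x = 23 + 80·16 = 1303, valid modulo lcm(80, 19) = 1520: x ≡ 1303 (mod 1520).
  Combine with x ≡ 0 (mod 11); new modulus lcm = 16720.
    Write x = 1303 + 1520·t and substitute into x ≡ 0 (mod 11): 1520·t ≡ 0 − 1303 = -1303 (mod 11).
    Reduce coefficients mod 11: 2·t ≡ 6 (mod 11).
    The inverse of 2 mod 11 is 6 (since 2·6 = 12 = 1·11 + 1), so t ≡ 6·6 = 36 ≡ 3 (mod 11).
    Then x = 1303 + 1520·3 = 5863, valid modulo lcm(1520, 11) = 16720: x ≡ 5863 (mod 16720).
  Combine with x ≡ 0 (mod 3); new modulus lcm = 50160.
    Write x = 5863 + 16720·t and substitute into x ≡ 0 (mod 3): 16720·t ≡ 0 − 5863 = -5863 (mod 3).
    Reduce coefficients mod 3: 1·t ≡ 2 (mod 3).
    So t ≡ 2 (mod 3).
    Then x = 5863 + 16720·2 = 39303, valid modulo lcm(16720, 3) = 50160: x ≡ 39303 (mod 50160).
Verify against each original: 39303 mod 5 = 3, 39303 mod 16 = 7, 39303 mod 19 = 11, 39303 mod 11 = 0, 39303 mod 3 = 0.

x ≡ 39303 (mod 50160).


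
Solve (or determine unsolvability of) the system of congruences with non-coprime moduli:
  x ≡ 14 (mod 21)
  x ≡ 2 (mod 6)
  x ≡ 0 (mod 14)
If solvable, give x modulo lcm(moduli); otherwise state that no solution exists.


Moduli 21, 6, 14 are not pairwise coprime, so CRT works modulo lcm(m_i) when all pairwise compatibility conditions hold.
Pairwise compatibility: gcd(m_i, m_j) must divide a_i - a_j for every pair.
Merge one congruence at a time:
  Start: x ≡ 14 (mod 21).
  Combine with x ≡ 2 (mod 6): gcd(21, 6) = 3; 2 - 14 = -12, which IS divisible by 3, so compatible.
    Write x = 14 + 21·t and substitute into x ≡ 2 (mod 6): 21·t ≡ 2 − 14 = -12 (mod 6).
    Divide the congruence (and modulus) by g = 3: 7·t ≡ -4 (mod 2).
    Reduce coefficients mod 2: 1·t ≡ 0 (mod 2).
    So t ≡ 0 (mod 2).
    Then x = 14 + 21·0 = 14, valid modulo lcm(21, 6) = 42: x ≡ 14 (mod 42).
  Combine with x ≡ 0 (mod 14): gcd(42, 14) = 14; 0 - 14 = -14, which IS divisible by 14, so compatible.
    Write x = 14 + 42·t and substitute into x ≡ 0 (mod 14): 42·t ≡ 0 − 14 = -14 (mod 14).
    Divide the congruence (and modulus) by g = 14: 3·t ≡ -1 (mod 1).
    Modulo 1 every t works; take t = 0.
    Then x = 14 + 42·0 = 14, valid modulo lcm(42, 14) = 42: x ≡ 14 (mod 42).
Verify: 14 mod 21 = 14, 14 mod 6 = 2, 14 mod 14 = 0.

x ≡ 14 (mod 42).


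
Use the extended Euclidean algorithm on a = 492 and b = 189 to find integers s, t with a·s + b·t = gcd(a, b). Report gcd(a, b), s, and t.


Euclidean algorithm on (492, 189) — divide until remainder is 0:
  492 = 2 · 189 + 114
  189 = 1 · 114 + 75
  114 = 1 · 75 + 39
  75 = 1 · 39 + 36
  39 = 1 · 36 + 3
  36 = 12 · 3 + 0
gcd(492, 189) = 3.
Track Bezout coefficients alongside the remainders: start with r₀ = 492 = a·1 + b·0 (s = 1, t = 0) and r₁ = 189 = a·0 + b·1 (s = 0, t = 1); each new remainder r_{k+1} = r_{k-1} − q_k·r_k inherits s_{k+1} = s_{k-1} − q_k·s_k, t_{k+1} = t_{k-1} − q_k·t_k, so r_k = a·s_k + b·t_k at every step:
  q = 2: r = 114, s = 1 − 2·0 = 1, t = 0 − 2·1 = -2  (check: 492·1 + 189·(-2) = 114)
  q = 1: r = 75, s = 0 − 1·1 = -1, t = 1 − 1·(-2) = 3  (check: 492·(-1) + 189·3 = 75)
  q = 1: r = 39, s = 1 − 1·(-1) = 2, t = -2 − 1·3 = -5  (check: 492·2 + 189·(-5) = 39)
  q = 1: r = 36, s = -1 − 1·2 = -3, t = 3 − 1·(-5) = 8  (check: 492·(-3) + 189·8 = 36)
  q = 1: r = 3, s = 2 − 1·(-3) = 5, t = -5 − 1·8 = -13  (check: 492·5 + 189·(-13) = 3)
The row with r = 3 (the gcd) gives the Bezout coefficients s = 5, t = -13.
Result: 492 · (5) + 189 · (-13) = 3.

gcd(492, 189) = 3; s = 5, t = -13 (check: 492·5 + 189·(-13) = 3).
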